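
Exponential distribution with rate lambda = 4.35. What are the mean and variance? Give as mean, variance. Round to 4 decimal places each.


mean = 1/lam, var = 1/lam^2
mean = 1 / 4.35 = 20/87 ≈ 0.229885
lam^2 = 4.35^2 = 18.9225
var = 1 / 18.9225 = 400/7569 ≈ 0.052847

0.2299, 0.0528


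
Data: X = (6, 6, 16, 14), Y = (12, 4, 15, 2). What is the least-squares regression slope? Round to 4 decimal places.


b = sum((xi-xbar)(yi-ybar)) / sum((xi-xbar)^2)
n = 4, xbar = 42/4 = 10.5, ybar = 33/4 = 8.25
Sxy = sum((xi-xbar)(yi-ybar)) = 17.5
Sxx = sum((xi-xbar)^2) = 83
b = Sxy / Sxx = 35/166 ≈ 0.210843

0.2108


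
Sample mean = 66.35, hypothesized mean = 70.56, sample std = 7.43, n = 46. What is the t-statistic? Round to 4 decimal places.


t = (xbar - mu0) / (s/sqrt(n))
xbar - mu0 = 66.35 - 70.56 = -4.21
sqrt(46) ≈ 6.78232998
s/sqrt(n) = 7.43 / 6.78232998 ≈ 1.09549373
t = -4.21 / 1.09549373 ≈ -3.843016

-3.8430


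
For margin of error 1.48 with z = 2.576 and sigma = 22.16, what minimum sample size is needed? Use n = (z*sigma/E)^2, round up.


z*sigma/E = 2.576 * 22.16 / 1.48 = 178388/4625 ≈ 38.570378
(z*sigma/E)^2 ≈ 1487.674088
round up: n = 1488

1488


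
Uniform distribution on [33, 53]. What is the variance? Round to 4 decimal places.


Var = (b-a)^2 / 12
(b-a)^2 = (53 - 33)^2 = 400
Var = 400/12 ≈ 33.333333

33.3333


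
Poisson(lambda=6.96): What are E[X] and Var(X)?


E[X] = Var(X) = lambda = 6.96

6.96, 6.96


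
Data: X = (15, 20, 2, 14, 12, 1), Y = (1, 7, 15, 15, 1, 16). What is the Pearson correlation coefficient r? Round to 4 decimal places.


r = sum((xi-xbar)(yi-ybar)) / sqrt(sum((xi-xbar)^2) * sum((yi-ybar)^2))
n = 6, xbar = 64/6 = 32/3 ≈ 10.666667, ybar = 55/6 ≈ 9.166667
Sxy = sum((xi-xbar)(yi-ybar)) = -491/3 ≈ -163.666667
Sxx = sum((xi-xbar)^2) = 862/3 ≈ 287.333333
Syy = sum((yi-ybar)^2) = 1517/6 ≈ 252.833333
sqrt(Sxx*Syy) ≈ 269.531899
r = Sxy / sqrt(Sxx*Syy) = -163.666667 / 269.531899 ≈ -0.607226

-0.6072


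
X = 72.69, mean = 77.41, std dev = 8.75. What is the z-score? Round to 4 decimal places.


z = (X - mu) / sigma
X - mu = 72.69 - 77.41 = -4.72
z = -4.72 / 8.75 = -472/875 ≈ -0.539429

-0.5394


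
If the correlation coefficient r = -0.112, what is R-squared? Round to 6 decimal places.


R^2 = r^2 = (-0.112)^2 = 0.012544

0.012544


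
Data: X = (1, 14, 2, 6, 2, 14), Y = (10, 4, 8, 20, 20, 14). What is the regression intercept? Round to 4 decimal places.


a = ybar - b*xbar, where b = sum((xi-xbar)(yi-ybar)) / sum((xi-xbar)^2)
n = 6, xbar = 39/6 = 6.5, ybar = 76/6 = 38/3 ≈ 12.666667
Sxy = sum((xi-xbar)(yi-ybar)) = -56
Sxx = sum((xi-xbar)^2) = 183.5
b = Sxy / Sxx = -112/367 ≈ -0.305177
a = 12.666667 - (-0.305177) * 6.5 = 16130/1101 ≈ 14.650318

14.6503


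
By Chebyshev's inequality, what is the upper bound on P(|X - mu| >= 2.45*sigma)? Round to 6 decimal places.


P <= 1/k^2
k^2 = 2.45^2 = 6.0025
1/k^2 = 1 / 6.0025 = 400/2401 ≈ 0.16659725

0.166597


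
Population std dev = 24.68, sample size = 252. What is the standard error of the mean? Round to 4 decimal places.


SE = sigma / sqrt(n)
sqrt(252) ≈ 15.874508
SE = 24.68 / 15.874508 ≈ 1.554694

1.5547


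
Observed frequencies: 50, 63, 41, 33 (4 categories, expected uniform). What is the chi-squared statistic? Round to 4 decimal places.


chi2 = sum((O-E)^2/E), E = total/4
total = 187, E = 187/4 = 46.75
(50 - 46.75)^2 / 46.75 = 10.5625 / 46.75 = 169/748 ≈ 0.225936
(63 - 46.75)^2 / 46.75 = 264.0625 / 46.75 = 4225/748 ≈ 5.648396
(41 - 46.75)^2 / 46.75 = 33.0625 / 46.75 = 529/748 ≈ 0.707219
(33 - 46.75)^2 / 46.75 = 189.0625 / 46.75 = 275/68 ≈ 4.044118
chi2 = 1987/187 ≈ 10.625668

10.6257


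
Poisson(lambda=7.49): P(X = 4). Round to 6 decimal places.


P = e^(-lam) * lam^k / k!
e^(-7.49) ≈ 0.0005586430
lam^k = 7.49^4 ≈ 3147.221220
k! = 4! = 24
P = 0.0005586430 * 3147.221220 / 24 ≈ 0.073257

0.073257


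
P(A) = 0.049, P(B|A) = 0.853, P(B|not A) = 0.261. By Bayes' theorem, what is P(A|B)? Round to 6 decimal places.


P(A|B) = P(B|A)*P(A) / P(B), P(B) = P(B|A)*P(A) + P(B|not A)*P(not A)
P(B|A)*P(A) = 0.853 * 0.049 = 0.041797
P(B|not A)*P(not A) = 0.261 * 0.951 = 0.248211
P(B) = 0.041797 + 0.248211 = 0.290008
P(A|B) = 0.041797 / 0.290008 ≈ 0.14412361

0.144124


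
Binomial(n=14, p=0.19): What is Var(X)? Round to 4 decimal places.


Var = n*p*(1-p) = 14 * 0.19 * 0.81 = 2.1546

2.1546


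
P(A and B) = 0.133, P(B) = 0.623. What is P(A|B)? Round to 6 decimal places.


P(A|B) = P(A and B) / P(B) = 0.133 / 0.623 = 19/89 ≈ 0.21348315

0.213483


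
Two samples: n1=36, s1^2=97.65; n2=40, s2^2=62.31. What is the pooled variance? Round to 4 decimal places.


sp^2 = ((n1-1)*s1^2 + (n2-1)*s2^2)/(n1+n2-2)
(n1-1)*s1^2 = 35 * 97.65 = 3417.75
(n2-1)*s2^2 = 39 * 62.31 = 2430.09
numerator = 3417.75 + 2430.09 = 5847.84
n1+n2-2 = 74
sp^2 = 5847.84 / 74 = 73098/925 ≈ 79.024865

79.0249


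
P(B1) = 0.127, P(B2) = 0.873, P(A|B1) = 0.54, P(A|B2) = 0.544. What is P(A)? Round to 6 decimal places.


P(A) = P(A|B1)*P(B1) + P(A|B2)*P(B2)
P(A|B1)*P(B1) = 0.54 * 0.127 = 0.06858
P(A|B2)*P(B2) = 0.544 * 0.873 = 0.474912
P(A) = 0.06858 + 0.474912 = 0.543492

0.543492


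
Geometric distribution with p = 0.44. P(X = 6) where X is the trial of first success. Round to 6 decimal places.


P = (1-p)^(k-1) * p
(1-p)^(k-1) = 0.56^5 ≈ 0.05507318
P = 0.05507318 * 0.44 ≈ 0.02423220

0.024232


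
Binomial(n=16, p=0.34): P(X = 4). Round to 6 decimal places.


P = C(n,k) * p^k * (1-p)^(n-k)
C(16,4) = 1820
p^k = 0.34^4 = 0.01336336
(1-p)^(n-k) = 0.66^12 ≈ 0.006831675
P = 1820 * 0.01336336 * 0.006831675 ≈ 0.166155

0.166155


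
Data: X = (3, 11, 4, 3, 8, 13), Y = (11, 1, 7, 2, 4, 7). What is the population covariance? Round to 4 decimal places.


Cov = (1/n)*sum((xi-xbar)(yi-ybar))
n = 6, xbar = 42/6 = 7, ybar = 32/6 = 16/3 ≈ 5.333333
sum((xi-xbar)(yi-ybar)) = -23
Cov = -23 / 6 = -23/6 ≈ -3.833333

-3.8333


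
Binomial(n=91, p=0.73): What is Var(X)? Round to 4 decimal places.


Var = n*p*(1-p) = 91 * 0.73 * 0.27 = 17.9361

17.9361


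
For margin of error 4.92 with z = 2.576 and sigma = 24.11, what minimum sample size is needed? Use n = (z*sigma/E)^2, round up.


z*sigma/E = 2.576 * 24.11 / 4.92 ≈ 12.623447
(z*sigma/E)^2 ≈ 159.351418
round up: n = 160

160


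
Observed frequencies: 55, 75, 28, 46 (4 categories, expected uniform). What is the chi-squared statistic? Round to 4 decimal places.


chi2 = sum((O-E)^2/E), E = total/4
total = 204, E = 204/4 = 51
(55 - 51)^2 / 51 = 16 / 51 = 16/51 ≈ 0.313725
(75 - 51)^2 / 51 = 576 / 51 = 192/17 ≈ 11.294118
(28 - 51)^2 / 51 = 529 / 51 = 529/51 ≈ 10.372549
(46 - 51)^2 / 51 = 25 / 51 = 25/51 ≈ 0.490196
chi2 = 382/17 ≈ 22.470588

22.4706


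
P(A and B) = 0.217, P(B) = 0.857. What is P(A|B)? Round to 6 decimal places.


P(A|B) = P(A and B) / P(B) = 0.217 / 0.857 = 217/857 ≈ 0.25320887

0.253209


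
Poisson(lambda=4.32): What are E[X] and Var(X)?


E[X] = Var(X) = lambda = 4.32

4.32, 4.32


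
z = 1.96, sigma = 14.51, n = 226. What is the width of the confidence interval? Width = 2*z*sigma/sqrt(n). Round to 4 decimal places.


width = 2*z*sigma/sqrt(n)
2*z*sigma = 2 * 1.96 * 14.51 = 56.8792
sqrt(226) ≈ 15.033296
width = 56.8792 / 15.033296 ≈ 3.783548

3.7835


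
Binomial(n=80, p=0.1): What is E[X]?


E[X] = n*p = 80 * 0.1 = 8

8


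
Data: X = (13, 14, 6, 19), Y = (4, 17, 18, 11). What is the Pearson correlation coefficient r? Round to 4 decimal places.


r = sum((xi-xbar)(yi-ybar)) / sqrt(sum((xi-xbar)^2) * sum((yi-ybar)^2))
n = 4, xbar = 52/4 = 13, ybar = 50/4 = 12.5
Sxy = sum((xi-xbar)(yi-ybar)) = -43
Sxx = sum((xi-xbar)^2) = 86
Syy = sum((yi-ybar)^2) = 125
sqrt(Sxx*Syy) ≈ 103.682207
r = Sxy / sqrt(Sxx*Syy) = -43 / 103.682207 ≈ -0.414729

-0.4147


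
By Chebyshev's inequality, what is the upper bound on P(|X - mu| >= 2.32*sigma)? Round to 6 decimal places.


P <= 1/k^2
k^2 = 2.32^2 = 5.3824
1/k^2 = 1 / 5.3824 = 625/3364 ≈ 0.18579073

0.185791


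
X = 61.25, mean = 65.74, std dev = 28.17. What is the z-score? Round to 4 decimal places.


z = (X - mu) / sigma
X - mu = 61.25 - 65.74 = -4.49
z = -4.49 / 28.17 = -449/2817 ≈ -0.159389

-0.1594


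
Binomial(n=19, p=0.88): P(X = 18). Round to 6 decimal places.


P = C(n,k) * p^k * (1-p)^(n-k)
C(19,18) = 19
p^k = 0.88^18 ≈ 0.1001586
(1-p)^(n-k) = 0.12^1 = 0.12
P = 19 * 0.1001586 * 0.12 ≈ 0.228362

0.228362


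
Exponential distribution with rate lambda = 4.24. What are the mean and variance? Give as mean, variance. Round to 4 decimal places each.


mean = 1/lam, var = 1/lam^2
mean = 1 / 4.24 = 25/106 ≈ 0.235849
lam^2 = 4.24^2 = 17.9776
var = 1 / 17.9776 ≈ 0.055625

0.2358, 0.0556


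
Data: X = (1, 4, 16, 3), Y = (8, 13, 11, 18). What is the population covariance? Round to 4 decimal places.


Cov = (1/n)*sum((xi-xbar)(yi-ybar))
n = 4, xbar = 24/4 = 6, ybar = 50/4 = 12.5
sum((xi-xbar)(yi-ybar)) = -10
Cov = -10 / 4 = -2.5

-2.5000


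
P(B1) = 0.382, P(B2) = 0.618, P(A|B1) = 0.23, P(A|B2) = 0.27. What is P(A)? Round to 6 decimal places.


P(A) = P(A|B1)*P(B1) + P(A|B2)*P(B2)
P(A|B1)*P(B1) = 0.23 * 0.382 = 0.08786
P(A|B2)*P(B2) = 0.27 * 0.618 = 0.16686
P(A) = 0.08786 + 0.16686 = 0.25472

0.254720


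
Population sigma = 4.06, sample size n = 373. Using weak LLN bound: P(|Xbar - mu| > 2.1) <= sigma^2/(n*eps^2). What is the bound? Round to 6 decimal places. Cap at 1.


bound = min(1, sigma^2/(n*eps^2))
sigma^2 = 4.06^2 = 16.4836
n*eps^2 = 373 * 2.1^2 = 373 * 4.41 = 1644.93
sigma^2/(n*eps^2) = 16.4836 / 1644.93 ≈ 0.01002085

0.010021


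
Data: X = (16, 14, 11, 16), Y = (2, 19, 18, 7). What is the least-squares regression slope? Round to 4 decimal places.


b = sum((xi-xbar)(yi-ybar)) / sum((xi-xbar)^2)
n = 4, xbar = 57/4 = 14.25, ybar = 46/4 = 11.5
Sxy = sum((xi-xbar)(yi-ybar)) = -47.5
Sxx = sum((xi-xbar)^2) = 16.75
b = Sxy / Sxx = -190/67 ≈ -2.835821

-2.8358


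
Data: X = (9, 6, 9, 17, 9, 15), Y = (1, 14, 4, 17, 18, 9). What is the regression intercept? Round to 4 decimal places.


a = ybar - b*xbar, where b = sum((xi-xbar)(yi-ybar)) / sum((xi-xbar)^2)
n = 6, xbar = 65/6 ≈ 10.833333, ybar = 63/6 = 10.5
Sxy = sum((xi-xbar)(yi-ybar)) = 32.5
Sxx = sum((xi-xbar)^2) = 533/6 ≈ 88.833333
b = Sxy / Sxx = 15/41 ≈ 0.365854
a = 10.5 - 0.365854 * 10.833333 = 268/41 ≈ 6.536585

6.5366


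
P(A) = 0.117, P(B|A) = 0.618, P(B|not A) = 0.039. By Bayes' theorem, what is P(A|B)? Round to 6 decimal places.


P(A|B) = P(B|A)*P(A) / P(B), P(B) = P(B|A)*P(A) + P(B|not A)*P(not A)
P(B|A)*P(A) = 0.618 * 0.117 = 0.072306
P(B|not A)*P(not A) = 0.039 * 0.883 = 0.034437
P(B) = 0.072306 + 0.034437 = 0.106743
P(A|B) = 0.072306 / 0.106743 = 1854/2737 ≈ 0.67738400

0.677384


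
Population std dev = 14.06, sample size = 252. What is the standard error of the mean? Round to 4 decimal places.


SE = sigma / sqrt(n)
sqrt(252) ≈ 15.874508
SE = 14.06 / 15.874508 ≈ 0.885697

0.8857


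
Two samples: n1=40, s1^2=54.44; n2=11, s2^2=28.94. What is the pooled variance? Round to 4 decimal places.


sp^2 = ((n1-1)*s1^2 + (n2-1)*s2^2)/(n1+n2-2)
(n1-1)*s1^2 = 39 * 54.44 = 2123.16
(n2-1)*s2^2 = 10 * 28.94 = 289.4
numerator = 2123.16 + 289.4 = 2412.56
n1+n2-2 = 49
sp^2 = 2412.56 / 49 = 60314/1225 ≈ 49.235918

49.2359


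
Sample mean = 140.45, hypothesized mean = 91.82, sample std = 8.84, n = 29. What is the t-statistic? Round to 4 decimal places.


t = (xbar - mu0) / (s/sqrt(n))
xbar - mu0 = 140.45 - 91.82 = 48.63
sqrt(29) ≈ 5.38516481
s/sqrt(n) = 8.84 / 5.38516481 ≈ 1.64154679
t = 48.63 / 1.64154679 ≈ 29.624498

29.6245


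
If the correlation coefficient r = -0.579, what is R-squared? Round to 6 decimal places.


R^2 = r^2 = (-0.579)^2 = 0.335241

0.335241


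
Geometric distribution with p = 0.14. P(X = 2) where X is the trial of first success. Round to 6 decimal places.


P = (1-p)^(k-1) * p
(1-p)^(k-1) = 0.86^1 = 0.86
P = 0.86 * 0.14 = 0.1204

0.120400


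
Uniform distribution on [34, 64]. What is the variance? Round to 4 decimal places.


Var = (b-a)^2 / 12
(b-a)^2 = (64 - 34)^2 = 900
Var = 900/12 = 75

75.0000


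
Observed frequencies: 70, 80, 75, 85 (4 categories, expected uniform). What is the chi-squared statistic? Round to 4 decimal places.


chi2 = sum((O-E)^2/E), E = total/4
total = 310, E = 310/4 = 77.5
(70 - 77.5)^2 / 77.5 = 56.25 / 77.5 = 45/62 ≈ 0.725806
(80 - 77.5)^2 / 77.5 = 6.25 / 77.5 = 5/62 ≈ 0.080645
(75 - 77.5)^2 / 77.5 = 6.25 / 77.5 = 5/62 ≈ 0.080645
(85 - 77.5)^2 / 77.5 = 56.25 / 77.5 = 45/62 ≈ 0.725806
chi2 = 50/31 ≈ 1.612903

1.6129


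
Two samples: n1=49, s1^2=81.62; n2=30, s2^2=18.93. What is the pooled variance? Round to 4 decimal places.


sp^2 = ((n1-1)*s1^2 + (n2-1)*s2^2)/(n1+n2-2)
(n1-1)*s1^2 = 48 * 81.62 = 3917.76
(n2-1)*s2^2 = 29 * 18.93 = 548.97
numerator = 3917.76 + 548.97 = 4466.73
n1+n2-2 = 77
sp^2 = 4466.73 / 77 = 446673/7700 ≈ 58.009481

58.0095


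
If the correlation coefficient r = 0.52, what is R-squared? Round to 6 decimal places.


R^2 = r^2 = (0.52)^2 = 0.2704

0.270400


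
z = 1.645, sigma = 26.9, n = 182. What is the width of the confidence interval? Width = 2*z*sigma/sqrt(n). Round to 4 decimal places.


width = 2*z*sigma/sqrt(n)
2*z*sigma = 2 * 1.645 * 26.9 = 88.501
sqrt(182) ≈ 13.490738
width = 88.501 / 13.490738 ≈ 6.560131

6.5601


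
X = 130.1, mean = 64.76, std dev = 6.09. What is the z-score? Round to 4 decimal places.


z = (X - mu) / sigma
X - mu = 130.1 - 64.76 = 65.34
z = 65.34 / 6.09 = 2178/203 ≈ 10.729064

10.7291


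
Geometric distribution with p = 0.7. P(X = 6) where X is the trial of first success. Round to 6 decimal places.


P = (1-p)^(k-1) * p
(1-p)^(k-1) = 0.3^5 = 0.00243
P = 0.00243 * 0.7 = 0.001701

0.001701


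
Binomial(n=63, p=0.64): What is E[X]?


E[X] = n*p = 63 * 0.64 = 40.32

40.32


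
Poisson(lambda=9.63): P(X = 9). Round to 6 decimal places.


P = e^(-lam) * lam^k / k!
e^(-9.63) ≈ 0.00006572705
lam^k = 9.63^9 ≈ 712256767.082371
k! = 9! = 362880
P = 0.00006572705 * 712256767.082371 / 362880 ≈ 0.129008

0.129008


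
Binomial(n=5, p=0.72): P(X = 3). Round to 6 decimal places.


P = C(n,k) * p^k * (1-p)^(n-k)
C(5,3) = 10
p^k = 0.72^3 = 0.373248
(1-p)^(n-k) = 0.28^2 = 0.0784
P = 10 * 0.373248 * 0.0784 ≈ 0.292626

0.292626


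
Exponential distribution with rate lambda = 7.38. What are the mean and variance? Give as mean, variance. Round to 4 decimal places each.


mean = 1/lam, var = 1/lam^2
mean = 1 / 7.38 = 50/369 ≈ 0.135501
lam^2 = 7.38^2 = 54.4644
var = 1 / 54.4644 ≈ 0.018361

0.1355, 0.0184


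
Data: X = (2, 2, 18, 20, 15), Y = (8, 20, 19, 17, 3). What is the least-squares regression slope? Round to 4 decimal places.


b = sum((xi-xbar)(yi-ybar)) / sum((xi-xbar)^2)
n = 5, xbar = 57/5 = 11.4, ybar = 67/5 = 13.4
Sxy = sum((xi-xbar)(yi-ybar)) = 19.2
Sxx = sum((xi-xbar)^2) = 307.2
b = Sxy / Sxx = 0.0625

0.0625


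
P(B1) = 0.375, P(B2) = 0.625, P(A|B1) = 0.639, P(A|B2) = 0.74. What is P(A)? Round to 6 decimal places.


P(A) = P(A|B1)*P(B1) + P(A|B2)*P(B2)
P(A|B1)*P(B1) = 0.639 * 0.375 = 0.239625
P(A|B2)*P(B2) = 0.74 * 0.625 = 0.4625
P(A) = 0.239625 + 0.4625 = 0.702125

0.702125


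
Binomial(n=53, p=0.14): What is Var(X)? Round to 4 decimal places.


Var = n*p*(1-p) = 53 * 0.14 * 0.86 = 6.3812

6.3812


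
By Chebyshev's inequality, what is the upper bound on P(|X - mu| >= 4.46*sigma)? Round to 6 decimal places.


P <= 1/k^2
k^2 = 4.46^2 = 19.8916
1/k^2 = 1 / 19.8916 ≈ 0.05027248

0.050272


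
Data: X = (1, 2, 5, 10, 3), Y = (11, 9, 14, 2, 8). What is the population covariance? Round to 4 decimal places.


Cov = (1/n)*sum((xi-xbar)(yi-ybar))
n = 5, xbar = 21/5 = 4.2, ybar = 44/5 = 8.8
sum((xi-xbar)(yi-ybar)) = -41.8
Cov = -41.8 / 5 = -8.36

-8.3600


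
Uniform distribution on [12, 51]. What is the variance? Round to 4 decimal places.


Var = (b-a)^2 / 12
(b-a)^2 = (51 - 12)^2 = 1521
Var = 1521/12 = 126.75

126.7500


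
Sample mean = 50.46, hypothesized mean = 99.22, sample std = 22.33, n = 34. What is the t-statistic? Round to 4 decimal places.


t = (xbar - mu0) / (s/sqrt(n))
xbar - mu0 = 50.46 - 99.22 = -48.76
sqrt(34) ≈ 5.83095189
s/sqrt(n) = 22.33 / 5.83095189 ≈ 3.82956341
t = -48.76 / 3.82956341 ≈ -12.732522

-12.7325


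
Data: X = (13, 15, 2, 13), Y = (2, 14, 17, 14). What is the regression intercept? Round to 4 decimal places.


a = ybar - b*xbar, where b = sum((xi-xbar)(yi-ybar)) / sum((xi-xbar)^2)
n = 4, xbar = 43/4 = 10.75, ybar = 47/4 = 11.75
Sxy = sum((xi-xbar)(yi-ybar)) = -53.25
Sxx = sum((xi-xbar)^2) = 104.75
b = Sxy / Sxx = -213/419 ≈ -0.508353
a = 11.75 - (-0.508353) * 10.75 = 7213/419 ≈ 17.214797

17.2148


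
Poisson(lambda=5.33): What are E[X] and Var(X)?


E[X] = Var(X) = lambda = 5.33

5.33, 5.33


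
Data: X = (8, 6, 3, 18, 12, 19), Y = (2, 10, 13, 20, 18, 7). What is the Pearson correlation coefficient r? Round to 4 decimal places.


r = sum((xi-xbar)(yi-ybar)) / sqrt(sum((xi-xbar)^2) * sum((yi-ybar)^2))
n = 6, xbar = 66/6 = 11, ybar = 70/6 = 35/3 ≈ 11.666667
Sxy = sum((xi-xbar)(yi-ybar)) = 54
Sxx = sum((xi-xbar)^2) = 212
Syy = sum((yi-ybar)^2) = 688/3 ≈ 229.333333
sqrt(Sxx*Syy) ≈ 220.496410
r = Sxy / sqrt(Sxx*Syy) = 54 / 220.496410 ≈ 0.244902

0.2449


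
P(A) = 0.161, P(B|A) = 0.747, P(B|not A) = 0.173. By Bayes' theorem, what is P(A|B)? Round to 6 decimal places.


P(A|B) = P(B|A)*P(A) / P(B), P(B) = P(B|A)*P(A) + P(B|not A)*P(not A)
P(B|A)*P(A) = 0.747 * 0.161 = 0.120267
P(B|not A)*P(not A) = 0.173 * 0.839 = 0.145147
P(B) = 0.120267 + 0.145147 = 0.265414
P(A|B) = 0.120267 / 0.265414 ≈ 0.45312983

0.453130


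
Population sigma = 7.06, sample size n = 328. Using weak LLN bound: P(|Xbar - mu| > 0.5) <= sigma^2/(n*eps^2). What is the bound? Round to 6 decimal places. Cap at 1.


bound = min(1, sigma^2/(n*eps^2))
sigma^2 = 7.06^2 = 49.8436
n*eps^2 = 328 * 0.5^2 = 328 * 0.25 = 82
sigma^2/(n*eps^2) = 49.8436 / 82 ≈ 0.60784878

0.607849


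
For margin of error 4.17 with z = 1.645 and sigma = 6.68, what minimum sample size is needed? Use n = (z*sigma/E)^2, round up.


z*sigma/E = 1.645 * 6.68 / 4.17 ≈ 2.635156
(z*sigma/E)^2 ≈ 6.944046
round up: n = 7

7


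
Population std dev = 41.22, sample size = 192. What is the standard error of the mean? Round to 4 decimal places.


SE = sigma / sqrt(n)
sqrt(192) ≈ 13.856406
SE = 41.22 / 13.856406 ≈ 2.974797

2.9748


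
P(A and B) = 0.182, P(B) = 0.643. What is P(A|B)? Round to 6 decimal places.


P(A|B) = P(A and B) / P(B) = 0.182 / 0.643 = 182/643 ≈ 0.28304821

0.283048


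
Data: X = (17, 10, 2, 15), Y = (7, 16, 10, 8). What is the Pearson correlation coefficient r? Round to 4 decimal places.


r = sum((xi-xbar)(yi-ybar)) / sqrt(sum((xi-xbar)^2) * sum((yi-ybar)^2))
n = 4, xbar = 44/4 = 11, ybar = 41/4 = 10.25
Sxy = sum((xi-xbar)(yi-ybar)) = -32
Sxx = sum((xi-xbar)^2) = 134
Syy = sum((yi-ybar)^2) = 48.75
sqrt(Sxx*Syy) ≈ 80.823883
r = Sxy / sqrt(Sxx*Syy) = -32 / 80.823883 ≈ -0.395923

-0.3959


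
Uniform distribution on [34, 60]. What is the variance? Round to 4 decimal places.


Var = (b-a)^2 / 12
(b-a)^2 = (60 - 34)^2 = 676
Var = 676/12 ≈ 56.333333

56.3333


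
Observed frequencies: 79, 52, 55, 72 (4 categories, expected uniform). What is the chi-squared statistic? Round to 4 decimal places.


chi2 = sum((O-E)^2/E), E = total/4
total = 258, E = 258/4 = 64.5
(79 - 64.5)^2 / 64.5 = 210.25 / 64.5 = 841/258 ≈ 3.259690
(52 - 64.5)^2 / 64.5 = 156.25 / 64.5 = 625/258 ≈ 2.422481
(55 - 64.5)^2 / 64.5 = 90.25 / 64.5 = 361/258 ≈ 1.399225
(72 - 64.5)^2 / 64.5 = 56.25 / 64.5 = 75/86 ≈ 0.872093
chi2 = 342/43 ≈ 7.953488

7.9535


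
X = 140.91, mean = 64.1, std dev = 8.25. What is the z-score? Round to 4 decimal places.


z = (X - mu) / sigma
X - mu = 140.91 - 64.1 = 76.81
z = 76.81 / 8.25 = 7681/825 ≈ 9.310303

9.3103


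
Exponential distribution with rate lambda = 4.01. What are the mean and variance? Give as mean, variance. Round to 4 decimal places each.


mean = 1/lam, var = 1/lam^2
mean = 1 / 4.01 = 100/401 ≈ 0.249377
lam^2 = 4.01^2 = 16.0801
var = 1 / 16.0801 ≈ 0.062189

0.2494, 0.0622


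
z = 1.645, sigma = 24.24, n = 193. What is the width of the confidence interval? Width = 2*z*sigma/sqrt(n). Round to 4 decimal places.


width = 2*z*sigma/sqrt(n)
2*z*sigma = 2 * 1.645 * 24.24 = 79.7496
sqrt(193) ≈ 13.892444
width = 79.7496 / 13.892444 ≈ 5.740502

5.7405


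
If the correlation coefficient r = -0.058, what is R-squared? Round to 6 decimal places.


R^2 = r^2 = (-0.058)^2 = 0.003364

0.003364


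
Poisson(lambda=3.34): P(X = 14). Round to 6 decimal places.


P = e^(-lam) * lam^k / k!
e^(-3.34) ≈ 0.03543696
lam^k = 3.34^14 ≈ 21500597.810278
k! = 14! = 87178291200
P = 0.03543696 * 21500597.810278 / 87178291200 ≈ 0.000009

0.000009


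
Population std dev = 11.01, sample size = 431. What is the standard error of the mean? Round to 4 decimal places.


SE = sigma / sqrt(n)
sqrt(431) ≈ 20.760539
SE = 11.01 / 20.760539 ≈ 0.530333

0.5303


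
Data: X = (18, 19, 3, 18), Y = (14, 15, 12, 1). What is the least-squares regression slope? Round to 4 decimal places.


b = sum((xi-xbar)(yi-ybar)) / sum((xi-xbar)^2)
n = 4, xbar = 58/4 = 14.5, ybar = 42/4 = 10.5
Sxy = sum((xi-xbar)(yi-ybar)) = -18
Sxx = sum((xi-xbar)^2) = 177
b = Sxy / Sxx = -6/59 ≈ -0.101695

-0.1017


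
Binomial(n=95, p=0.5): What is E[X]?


E[X] = n*p = 95 * 0.5 = 47.5

47.5


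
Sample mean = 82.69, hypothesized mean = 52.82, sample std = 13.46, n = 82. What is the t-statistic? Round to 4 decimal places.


t = (xbar - mu0) / (s/sqrt(n))
xbar - mu0 = 82.69 - 52.82 = 29.87
sqrt(82) ≈ 9.05538514
s/sqrt(n) = 13.46 / 9.05538514 ≈ 1.48640834
t = 29.87 / 1.48640834 ≈ 20.095420

20.0954


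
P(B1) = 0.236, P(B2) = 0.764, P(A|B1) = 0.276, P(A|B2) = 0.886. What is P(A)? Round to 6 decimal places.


P(A) = P(A|B1)*P(B1) + P(A|B2)*P(B2)
P(A|B1)*P(B1) = 0.276 * 0.236 = 0.065136
P(A|B2)*P(B2) = 0.886 * 0.764 = 0.676904
P(A) = 0.065136 + 0.676904 = 0.74204

0.742040


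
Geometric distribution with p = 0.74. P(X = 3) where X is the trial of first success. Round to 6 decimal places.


P = (1-p)^(k-1) * p
(1-p)^(k-1) = 0.26^2 = 0.0676
P = 0.0676 * 0.74 = 0.050024

0.050024


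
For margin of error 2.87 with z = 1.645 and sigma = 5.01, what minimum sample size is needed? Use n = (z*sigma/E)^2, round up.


z*sigma/E = 1.645 * 5.01 / 2.87 = 23547/8200 ≈ 2.871585
(z*sigma/E)^2 ≈ 8.246003
round up: n = 9

9


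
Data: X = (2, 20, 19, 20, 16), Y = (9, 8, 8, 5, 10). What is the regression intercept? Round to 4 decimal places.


a = ybar - b*xbar, where b = sum((xi-xbar)(yi-ybar)) / sum((xi-xbar)^2)
n = 5, xbar = 77/5 = 15.4, ybar = 40/5 = 8
Sxy = sum((xi-xbar)(yi-ybar)) = -26
Sxx = sum((xi-xbar)^2) = 235.2
b = Sxy / Sxx = -65/588 ≈ -0.110544
a = 8 - (-0.110544) * 15.4 = 815/84 ≈ 9.702381

9.7024


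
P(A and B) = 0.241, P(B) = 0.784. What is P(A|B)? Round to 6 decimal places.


P(A|B) = P(A and B) / P(B) = 0.241 / 0.784 = 241/784 ≈ 0.30739796

0.307398


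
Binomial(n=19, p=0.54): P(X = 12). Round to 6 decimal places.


P = C(n,k) * p^k * (1-p)^(n-k)
C(19,12) = 50388
p^k = 0.54^12 ≈ 0.0006147876
(1-p)^(n-k) = 0.46^7 ≈ 0.004358177
P = 50388 * 0.0006147876 * 0.004358177 ≈ 0.135007

0.135007


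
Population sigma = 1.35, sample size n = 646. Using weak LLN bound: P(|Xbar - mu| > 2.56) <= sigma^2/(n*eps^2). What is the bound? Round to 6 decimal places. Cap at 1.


bound = min(1, sigma^2/(n*eps^2))
sigma^2 = 1.35^2 = 1.8225
n*eps^2 = 646 * 2.56^2 = 646 * 6.5536 = 4233.6256
sigma^2/(n*eps^2) = 1.8225 / 4233.6256 ≈ 0.00043048

0.000430


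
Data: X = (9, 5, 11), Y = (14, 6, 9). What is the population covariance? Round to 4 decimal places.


Cov = (1/n)*sum((xi-xbar)(yi-ybar))
n = 3, xbar = 25/3 ≈ 8.333333, ybar = 29/3 ≈ 9.666667
sum((xi-xbar)(yi-ybar)) = 40/3 ≈ 13.333333
Cov = 13.333333 / 3 = 40/9 ≈ 4.444444

4.4444


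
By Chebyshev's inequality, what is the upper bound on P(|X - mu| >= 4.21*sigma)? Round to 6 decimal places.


P <= 1/k^2
k^2 = 4.21^2 = 17.7241
1/k^2 = 1 / 17.7241 ≈ 0.05642035

0.056420


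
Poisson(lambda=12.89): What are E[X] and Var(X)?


E[X] = Var(X) = lambda = 12.89

12.89, 12.89


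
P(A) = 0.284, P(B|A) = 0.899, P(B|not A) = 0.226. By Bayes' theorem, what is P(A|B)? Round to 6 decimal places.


P(A|B) = P(B|A)*P(A) / P(B), P(B) = P(B|A)*P(A) + P(B|not A)*P(not A)
P(B|A)*P(A) = 0.899 * 0.284 = 0.255316
P(B|not A)*P(not A) = 0.226 * 0.716 = 0.161816
P(B) = 0.255316 + 0.161816 = 0.417132
P(A|B) = 0.255316 / 0.417132 ≈ 0.61207483

0.612075


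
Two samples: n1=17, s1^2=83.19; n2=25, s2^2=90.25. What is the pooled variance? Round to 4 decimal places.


sp^2 = ((n1-1)*s1^2 + (n2-1)*s2^2)/(n1+n2-2)
(n1-1)*s1^2 = 16 * 83.19 = 1331.04
(n2-1)*s2^2 = 24 * 90.25 = 2166
numerator = 1331.04 + 2166 = 3497.04
n1+n2-2 = 40
sp^2 = 3497.04 / 40 = 87.426

87.4260


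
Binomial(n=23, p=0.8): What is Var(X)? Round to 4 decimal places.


Var = n*p*(1-p) = 23 * 0.8 * 0.2 = 3.68

3.6800


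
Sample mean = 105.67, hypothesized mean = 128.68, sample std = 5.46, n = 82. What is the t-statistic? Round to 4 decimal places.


t = (xbar - mu0) / (s/sqrt(n))
xbar - mu0 = 105.67 - 128.68 = -23.01
sqrt(82) ≈ 9.05538514
s/sqrt(n) = 5.46 / 9.05538514 ≈ 0.60295613
t = -23.01 / 0.60295613 ≈ -38.161980

-38.1620


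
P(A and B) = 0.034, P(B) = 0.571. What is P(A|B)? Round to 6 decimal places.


P(A|B) = P(A and B) / P(B) = 0.034 / 0.571 = 34/571 ≈ 0.05954466

0.059545


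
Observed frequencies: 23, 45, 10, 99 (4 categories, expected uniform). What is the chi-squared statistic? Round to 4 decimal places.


chi2 = sum((O-E)^2/E), E = total/4
total = 177, E = 177/4 = 44.25
(23 - 44.25)^2 / 44.25 = 451.5625 / 44.25 = 7225/708 ≈ 10.204802
(45 - 44.25)^2 / 44.25 = 0.5625 / 44.25 = 3/236 ≈ 0.012712
(10 - 44.25)^2 / 44.25 = 1173.0625 / 44.25 = 18769/708 ≈ 26.509887
(99 - 44.25)^2 / 44.25 = 2997.5625 / 44.25 = 15987/236 ≈ 67.741525
chi2 = 18491/177 ≈ 104.468927

104.4689


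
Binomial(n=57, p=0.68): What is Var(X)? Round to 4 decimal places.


Var = n*p*(1-p) = 57 * 0.68 * 0.32 = 12.4032

12.4032


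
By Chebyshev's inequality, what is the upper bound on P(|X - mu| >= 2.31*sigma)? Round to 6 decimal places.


P <= 1/k^2
k^2 = 2.31^2 = 5.3361
1/k^2 = 1 / 5.3361 ≈ 0.18740278

0.187403


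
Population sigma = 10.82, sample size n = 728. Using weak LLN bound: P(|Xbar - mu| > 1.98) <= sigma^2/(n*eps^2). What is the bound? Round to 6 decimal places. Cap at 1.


bound = min(1, sigma^2/(n*eps^2))
sigma^2 = 10.82^2 = 117.0724
n*eps^2 = 728 * 1.98^2 = 728 * 3.9204 = 2854.0512
sigma^2/(n*eps^2) = 117.0724 / 2854.0512 ≈ 0.04101973

0.041020


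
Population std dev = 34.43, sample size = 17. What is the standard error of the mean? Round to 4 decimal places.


SE = sigma / sqrt(n)
sqrt(17) ≈ 4.123106
SE = 34.43 / 4.123106 ≈ 8.350502

8.3505


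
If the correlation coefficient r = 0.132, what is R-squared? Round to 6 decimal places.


R^2 = r^2 = (0.132)^2 = 0.017424

0.017424


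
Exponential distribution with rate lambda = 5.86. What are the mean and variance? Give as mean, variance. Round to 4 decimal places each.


mean = 1/lam, var = 1/lam^2
mean = 1 / 5.86 = 50/293 ≈ 0.170648
lam^2 = 5.86^2 = 34.3396
var = 1 / 34.3396 ≈ 0.029121

0.1706, 0.0291


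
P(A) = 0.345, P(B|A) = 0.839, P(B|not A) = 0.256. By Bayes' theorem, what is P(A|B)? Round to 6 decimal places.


P(A|B) = P(B|A)*P(A) / P(B), P(B) = P(B|A)*P(A) + P(B|not A)*P(not A)
P(B|A)*P(A) = 0.839 * 0.345 = 0.289455
P(B|not A)*P(not A) = 0.256 * 0.655 = 0.16768
P(B) = 0.289455 + 0.16768 = 0.457135
P(A|B) = 0.289455 / 0.457135 ≈ 0.63319370

0.633194


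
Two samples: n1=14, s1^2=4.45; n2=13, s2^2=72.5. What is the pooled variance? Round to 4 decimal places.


sp^2 = ((n1-1)*s1^2 + (n2-1)*s2^2)/(n1+n2-2)
(n1-1)*s1^2 = 13 * 4.45 = 57.85
(n2-1)*s2^2 = 12 * 72.5 = 870
numerator = 57.85 + 870 = 927.85
n1+n2-2 = 25
sp^2 = 927.85 / 25 = 37.114

37.1140


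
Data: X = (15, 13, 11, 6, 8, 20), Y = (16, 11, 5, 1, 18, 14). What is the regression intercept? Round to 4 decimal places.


a = ybar - b*xbar, where b = sum((xi-xbar)(yi-ybar)) / sum((xi-xbar)^2)
n = 6, xbar = 73/6 ≈ 12.166667, ybar = 65/6 ≈ 10.833333
Sxy = sum((xi-xbar)(yi-ybar)) = 463/6 ≈ 77.166667
Sxx = sum((xi-xbar)^2) = 761/6 ≈ 126.833333
b = Sxy / Sxx = 463/761 ≈ 0.608410
a = 10.833333 - 0.608410 * 12.166667 = 2611/761 ≈ 3.431012

3.4310


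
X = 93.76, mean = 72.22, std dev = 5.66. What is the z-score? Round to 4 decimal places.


z = (X - mu) / sigma
X - mu = 93.76 - 72.22 = 21.54
z = 21.54 / 5.66 = 1077/283 ≈ 3.805654

3.8057


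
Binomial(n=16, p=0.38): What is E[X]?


E[X] = n*p = 16 * 0.38 = 6.08

6.08


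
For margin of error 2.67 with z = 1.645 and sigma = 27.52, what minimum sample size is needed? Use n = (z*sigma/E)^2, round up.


z*sigma/E = 1.645 * 27.52 / 2.67 = 113176/6675 ≈ 16.955206
(z*sigma/E)^2 ≈ 287.479010
round up: n = 288

288


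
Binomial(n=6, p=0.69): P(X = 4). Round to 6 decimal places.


P = C(n,k) * p^k * (1-p)^(n-k)
C(6,4) = 15
p^k = 0.69^4 ≈ 0.2266712
(1-p)^(n-k) = 0.31^2 = 0.0961
P = 15 * 0.2266712 * 0.0961 ≈ 0.326747

0.326747


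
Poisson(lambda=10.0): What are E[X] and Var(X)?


E[X] = Var(X) = lambda = 10.0

10.0, 10.0


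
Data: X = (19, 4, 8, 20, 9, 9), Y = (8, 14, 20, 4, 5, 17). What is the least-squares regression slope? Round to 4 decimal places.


b = sum((xi-xbar)(yi-ybar)) / sum((xi-xbar)^2)
n = 6, xbar = 69/6 = 11.5, ybar = 68/6 = 34/3 ≈ 11.333333
Sxy = sum((xi-xbar)(yi-ybar)) = -136
Sxx = sum((xi-xbar)^2) = 209.5
b = Sxy / Sxx = -272/419 ≈ -0.649165

-0.6492


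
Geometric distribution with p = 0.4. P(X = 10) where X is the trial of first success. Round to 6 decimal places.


P = (1-p)^(k-1) * p
(1-p)^(k-1) = 0.6^9 ≈ 0.01007770
P = 0.01007770 * 0.4 ≈ 0.004031078

0.004031


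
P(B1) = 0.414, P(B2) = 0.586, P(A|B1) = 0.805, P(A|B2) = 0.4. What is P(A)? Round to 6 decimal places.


P(A) = P(A|B1)*P(B1) + P(A|B2)*P(B2)
P(A|B1)*P(B1) = 0.805 * 0.414 = 0.33327
P(A|B2)*P(B2) = 0.4 * 0.586 = 0.2344
P(A) = 0.33327 + 0.2344 = 0.56767

0.567670


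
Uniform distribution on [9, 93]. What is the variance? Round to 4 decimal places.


Var = (b-a)^2 / 12
(b-a)^2 = (93 - 9)^2 = 7056
Var = 7056/12 = 588

588.0000


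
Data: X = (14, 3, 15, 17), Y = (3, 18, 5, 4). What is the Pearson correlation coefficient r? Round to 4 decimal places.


r = sum((xi-xbar)(yi-ybar)) / sqrt(sum((xi-xbar)^2) * sum((yi-ybar)^2))
n = 4, xbar = 49/4 = 12.25, ybar = 30/4 = 7.5
Sxy = sum((xi-xbar)(yi-ybar)) = -128.5
Sxx = sum((xi-xbar)^2) = 118.75
Syy = sum((yi-ybar)^2) = 149
sqrt(Sxx*Syy) ≈ 133.017856
r = Sxy / sqrt(Sxx*Syy) = -128.5 / 133.017856 ≈ -0.966036

-0.9660


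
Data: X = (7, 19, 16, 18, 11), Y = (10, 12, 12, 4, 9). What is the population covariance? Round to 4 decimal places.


Cov = (1/n)*sum((xi-xbar)(yi-ybar))
n = 5, xbar = 71/5 = 14.2, ybar = 47/5 = 9.4
sum((xi-xbar)(yi-ybar)) = -6.4
Cov = -6.4 / 5 = -1.28

-1.2800


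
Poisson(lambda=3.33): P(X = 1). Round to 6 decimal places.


P = e^(-lam) * lam^k / k!
e^(-3.33) ≈ 0.03579311
lam^k = 3.33^1 = 3.33
k! = 1! = 1
P = 0.03579311 * 3.33 / 1 ≈ 0.119191

0.119191


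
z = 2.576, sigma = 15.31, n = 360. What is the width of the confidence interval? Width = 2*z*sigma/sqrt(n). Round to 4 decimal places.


width = 2*z*sigma/sqrt(n)
2*z*sigma = 2 * 2.576 * 15.31 = 78.87712
sqrt(360) ≈ 18.973666
width = 78.87712 / 18.973666 ≈ 4.157189

4.1572


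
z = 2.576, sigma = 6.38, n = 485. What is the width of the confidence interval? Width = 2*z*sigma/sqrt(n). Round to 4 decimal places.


width = 2*z*sigma/sqrt(n)
2*z*sigma = 2 * 2.576 * 6.38 = 32.86976
sqrt(485) ≈ 22.022716
width = 32.86976 / 22.022716 ≈ 1.492539

1.4925


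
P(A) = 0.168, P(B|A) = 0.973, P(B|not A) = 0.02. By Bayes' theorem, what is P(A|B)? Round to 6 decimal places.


P(A|B) = P(B|A)*P(A) / P(B), P(B) = P(B|A)*P(A) + P(B|not A)*P(not A)
P(B|A)*P(A) = 0.973 * 0.168 = 0.163464
P(B|not A)*P(not A) = 0.02 * 0.832 = 0.01664
P(B) = 0.163464 + 0.01664 = 0.180104
P(A|B) = 0.163464 / 0.180104 ≈ 0.90760894

0.907609


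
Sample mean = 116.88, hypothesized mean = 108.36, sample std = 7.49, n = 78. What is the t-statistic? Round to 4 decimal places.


t = (xbar - mu0) / (s/sqrt(n))
xbar - mu0 = 116.88 - 108.36 = 8.52
sqrt(78) ≈ 8.83176087
s/sqrt(n) = 7.49 / 8.83176087 ≈ 0.84807550
t = 8.52 / 0.84807550 ≈ 10.046275

10.0463


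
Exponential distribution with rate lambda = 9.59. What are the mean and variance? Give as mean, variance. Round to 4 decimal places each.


mean = 1/lam, var = 1/lam^2
mean = 1 / 9.59 = 100/959 ≈ 0.104275
lam^2 = 9.59^2 = 91.9681
var = 1 / 91.9681 ≈ 0.010873

0.1043, 0.0109


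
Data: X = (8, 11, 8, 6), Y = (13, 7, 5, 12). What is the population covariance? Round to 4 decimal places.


Cov = (1/n)*sum((xi-xbar)(yi-ybar))
n = 4, xbar = 33/4 = 8.25, ybar = 37/4 = 9.25
sum((xi-xbar)(yi-ybar)) = -12.25
Cov = -12.25 / 4 = -3.0625

-3.0625


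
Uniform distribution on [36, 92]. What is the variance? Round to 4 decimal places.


Var = (b-a)^2 / 12
(b-a)^2 = (92 - 36)^2 = 3136
Var = 3136/12 ≈ 261.333333

261.3333


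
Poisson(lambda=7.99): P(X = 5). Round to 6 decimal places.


P = e^(-lam) * lam^k / k!
e^(-7.99) ≈ 0.0003388341
lam^k = 7.99^5 ≈ 32563.711360
k! = 5! = 120
P = 0.0003388341 * 32563.711360 / 120 ≈ 0.091947

0.091947


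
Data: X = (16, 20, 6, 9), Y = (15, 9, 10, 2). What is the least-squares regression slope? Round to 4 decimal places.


b = sum((xi-xbar)(yi-ybar)) / sum((xi-xbar)^2)
n = 4, xbar = 51/4 = 12.75, ybar = 36/4 = 9
Sxy = sum((xi-xbar)(yi-ybar)) = 39
Sxx = sum((xi-xbar)^2) = 122.75
b = Sxy / Sxx = 156/491 ≈ 0.317719

0.3177


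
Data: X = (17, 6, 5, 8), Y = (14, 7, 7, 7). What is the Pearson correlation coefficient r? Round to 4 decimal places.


r = sum((xi-xbar)(yi-ybar)) / sqrt(sum((xi-xbar)^2) * sum((yi-ybar)^2))
n = 4, xbar = 36/4 = 9, ybar = 35/4 = 8.75
Sxy = sum((xi-xbar)(yi-ybar)) = 56
Sxx = sum((xi-xbar)^2) = 90
Syy = sum((yi-ybar)^2) = 36.75
sqrt(Sxx*Syy) ≈ 57.510869
r = Sxy / sqrt(Sxx*Syy) = 56 / 57.510869 ≈ 0.973729

0.9737


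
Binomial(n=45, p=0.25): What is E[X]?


E[X] = n*p = 45 * 0.25 = 11.25

11.25


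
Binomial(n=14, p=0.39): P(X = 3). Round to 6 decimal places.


P = C(n,k) * p^k * (1-p)^(n-k)
C(14,3) = 364
p^k = 0.39^3 = 0.059319
(1-p)^(n-k) = 0.61^11 ≈ 0.004351392
P = 364 * 0.059319 * 0.004351392 ≈ 0.093956

0.093956


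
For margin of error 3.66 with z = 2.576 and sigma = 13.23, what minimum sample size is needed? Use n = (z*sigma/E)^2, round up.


z*sigma/E = 2.576 * 13.23 / 3.66 = 71001/7625 ≈ 9.311607
(z*sigma/E)^2 ≈ 86.706017
round up: n = 87

87


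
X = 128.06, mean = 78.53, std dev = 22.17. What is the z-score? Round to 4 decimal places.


z = (X - mu) / sigma
X - mu = 128.06 - 78.53 = 49.53
z = 49.53 / 22.17 = 1651/739 ≈ 2.234100

2.2341


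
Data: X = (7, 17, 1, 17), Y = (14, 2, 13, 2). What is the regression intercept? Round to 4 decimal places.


a = ybar - b*xbar, where b = sum((xi-xbar)(yi-ybar)) / sum((xi-xbar)^2)
n = 4, xbar = 42/4 = 10.5, ybar = 31/4 = 7.75
Sxy = sum((xi-xbar)(yi-ybar)) = -146.5
Sxx = sum((xi-xbar)^2) = 187
b = Sxy / Sxx = -293/374 ≈ -0.783422
a = 7.75 - (-0.783422) * 10.5 = 5975/374 ≈ 15.975936

15.9759


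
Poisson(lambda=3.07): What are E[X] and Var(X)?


E[X] = Var(X) = lambda = 3.07

3.07, 3.07


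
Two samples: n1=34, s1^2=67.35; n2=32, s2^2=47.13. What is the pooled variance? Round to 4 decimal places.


sp^2 = ((n1-1)*s1^2 + (n2-1)*s2^2)/(n1+n2-2)
(n1-1)*s1^2 = 33 * 67.35 = 2222.55
(n2-1)*s2^2 = 31 * 47.13 = 1461.03
numerator = 2222.55 + 1461.03 = 3683.58
n1+n2-2 = 64
sp^2 = 3683.58 / 64 = 184179/3200 ≈ 57.555938

57.5559


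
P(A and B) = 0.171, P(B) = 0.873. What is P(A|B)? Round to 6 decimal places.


P(A|B) = P(A and B) / P(B) = 0.171 / 0.873 = 19/97 ≈ 0.19587629

0.195876


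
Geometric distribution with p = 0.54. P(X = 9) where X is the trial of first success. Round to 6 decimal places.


P = (1-p)^(k-1) * p
(1-p)^(k-1) = 0.46^8 ≈ 0.002004761
P = 0.002004761 * 0.54 ≈ 0.001082571

0.001083


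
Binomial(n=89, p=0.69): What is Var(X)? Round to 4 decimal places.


Var = n*p*(1-p) = 89 * 0.69 * 0.31 = 19.0371

19.0371


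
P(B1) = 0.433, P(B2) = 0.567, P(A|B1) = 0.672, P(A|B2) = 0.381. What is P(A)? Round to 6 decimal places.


P(A) = P(A|B1)*P(B1) + P(A|B2)*P(B2)
P(A|B1)*P(B1) = 0.672 * 0.433 = 0.290976
P(A|B2)*P(B2) = 0.381 * 0.567 = 0.216027
P(A) = 0.290976 + 0.216027 = 0.507003

0.507003


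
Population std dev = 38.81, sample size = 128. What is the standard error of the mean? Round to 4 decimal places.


SE = sigma / sqrt(n)
sqrt(128) ≈ 11.313708
SE = 38.81 / 11.313708 ≈ 3.430352

3.4304


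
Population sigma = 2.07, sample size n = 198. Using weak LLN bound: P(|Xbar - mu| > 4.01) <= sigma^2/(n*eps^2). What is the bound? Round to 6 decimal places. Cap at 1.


bound = min(1, sigma^2/(n*eps^2))
sigma^2 = 2.07^2 = 4.2849
n*eps^2 = 198 * 4.01^2 = 198 * 16.0801 = 3183.8598
sigma^2/(n*eps^2) = 4.2849 / 3183.8598 ≈ 0.00134582

0.001346


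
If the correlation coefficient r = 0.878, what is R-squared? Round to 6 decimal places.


R^2 = r^2 = (0.878)^2 = 0.770884

0.770884


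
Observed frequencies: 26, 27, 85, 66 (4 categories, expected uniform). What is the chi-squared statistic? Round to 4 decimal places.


chi2 = sum((O-E)^2/E), E = total/4
total = 204, E = 204/4 = 51
(26 - 51)^2 / 51 = 625 / 51 = 625/51 ≈ 12.254902
(27 - 51)^2 / 51 = 576 / 51 = 192/17 ≈ 11.294118
(85 - 51)^2 / 51 = 1156 / 51 = 68/3 ≈ 22.666667
(66 - 51)^2 / 51 = 225 / 51 = 75/17 ≈ 4.411765
chi2 = 2582/51 ≈ 50.627451

50.6275


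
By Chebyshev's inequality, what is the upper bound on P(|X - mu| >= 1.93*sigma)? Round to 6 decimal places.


P <= 1/k^2
k^2 = 1.93^2 = 3.7249
1/k^2 = 1 / 3.7249 ≈ 0.26846358

0.268464


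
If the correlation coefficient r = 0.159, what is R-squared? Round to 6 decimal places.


R^2 = r^2 = (0.159)^2 = 0.025281

0.025281


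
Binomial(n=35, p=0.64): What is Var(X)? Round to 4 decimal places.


Var = n*p*(1-p) = 35 * 0.64 * 0.36 = 8.064

8.0640


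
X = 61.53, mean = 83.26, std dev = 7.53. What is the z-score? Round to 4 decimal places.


z = (X - mu) / sigma
X - mu = 61.53 - 83.26 = -21.73
z = -21.73 / 7.53 = -2173/753 ≈ -2.885790

-2.8858


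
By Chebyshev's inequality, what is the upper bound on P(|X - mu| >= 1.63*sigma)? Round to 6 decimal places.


P <= 1/k^2
k^2 = 1.63^2 = 2.6569
1/k^2 = 1 / 2.6569 ≈ 0.37637849

0.376378


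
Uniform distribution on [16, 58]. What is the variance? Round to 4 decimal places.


Var = (b-a)^2 / 12
(b-a)^2 = (58 - 16)^2 = 1764
Var = 1764/12 = 147

147.0000


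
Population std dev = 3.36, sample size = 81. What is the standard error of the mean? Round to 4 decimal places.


SE = sigma / sqrt(n)
sqrt(81) = 9
SE = 3.36 / 9 = 28/75 ≈ 0.373333

0.3733


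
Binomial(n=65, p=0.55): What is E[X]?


E[X] = n*p = 65 * 0.55 = 35.75

35.75


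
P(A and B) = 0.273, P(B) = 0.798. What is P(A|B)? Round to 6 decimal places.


P(A|B) = P(A and B) / P(B) = 0.273 / 0.798 = 13/38 ≈ 0.34210526

0.342105
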